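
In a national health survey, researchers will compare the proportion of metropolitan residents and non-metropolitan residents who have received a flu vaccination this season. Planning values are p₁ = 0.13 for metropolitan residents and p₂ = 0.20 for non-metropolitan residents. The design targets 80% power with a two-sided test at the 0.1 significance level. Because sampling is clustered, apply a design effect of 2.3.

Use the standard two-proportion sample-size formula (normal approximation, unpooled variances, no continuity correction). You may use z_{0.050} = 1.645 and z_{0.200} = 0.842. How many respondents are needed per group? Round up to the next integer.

n = 793 per group

n = (z_{α/2} + z_β)² · [p₁(1−p₁) + p₂(1−p₂)] / (p₁ − p₂)²
  = (1.645 + 0.842)² · (0.13·0.87 + 0.20·0.80) / (-0.07)²
  = (2.487)² · (0.1131 + 0.1600) / 0.0049
  = 6.1852 · 0.2731 / 0.0049
  = 344.73
Design effect: 2.3 × 344.73 = 792.88.
Round up → n = 793 per group.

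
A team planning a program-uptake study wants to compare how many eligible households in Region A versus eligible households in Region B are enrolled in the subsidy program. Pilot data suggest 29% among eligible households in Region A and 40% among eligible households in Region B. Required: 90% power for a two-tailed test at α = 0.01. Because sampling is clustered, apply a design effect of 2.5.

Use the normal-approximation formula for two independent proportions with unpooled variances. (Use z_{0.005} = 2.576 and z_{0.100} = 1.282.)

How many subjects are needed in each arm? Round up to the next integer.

n = (z_{α/2} + z_β)² · [p₁(1−p₁) + p₂(1−p₂)] / (p₁ − p₂)²
  = (2.576 + 1.282)² · (0.29·0.71 + 0.40·0.60) / (-0.11)²
  = (3.858)² · (0.2059 + 0.2400) / 0.0121
  = 14.8842 · 0.4459 / 0.0121
  = 548.50
Design effect: 2.5 × 548.50 = 1371.25.
Round up → n = 1372 per group.

n = 1372 per group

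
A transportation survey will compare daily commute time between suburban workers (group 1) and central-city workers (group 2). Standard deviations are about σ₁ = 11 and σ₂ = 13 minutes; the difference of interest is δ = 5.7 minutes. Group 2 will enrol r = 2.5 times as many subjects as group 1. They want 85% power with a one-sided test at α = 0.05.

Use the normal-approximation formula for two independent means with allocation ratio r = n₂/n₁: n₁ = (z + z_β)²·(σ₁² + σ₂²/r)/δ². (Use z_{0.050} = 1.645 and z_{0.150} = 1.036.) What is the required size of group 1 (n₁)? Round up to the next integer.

n₁ = 42

n₁ = (z_α + z_β)² · (σ₁² + σ₂²/r) / δ²
   = (1.645 + 1.036)² · (11² + 13²/2.5) / 5.7²
   = 7.1878 · (121 + 67.6) / 32.49
   = 7.1878 · 188.6 / 32.49
   = 41.72
Round up → n₁ = 42; n₂ = r·n₁ = 2.5 × 42 = 105.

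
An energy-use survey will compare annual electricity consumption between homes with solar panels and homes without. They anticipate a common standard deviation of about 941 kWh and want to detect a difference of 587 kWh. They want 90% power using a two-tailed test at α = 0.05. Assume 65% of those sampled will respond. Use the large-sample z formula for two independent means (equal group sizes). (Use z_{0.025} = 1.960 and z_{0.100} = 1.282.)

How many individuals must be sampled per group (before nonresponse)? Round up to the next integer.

n = 84 per group

n = (z_{α/2} + z_β)² · (σ₁² + σ₂²) / δ²
  = (1.960 + 1.282)² · (2·941² = 1770962) / 587²
  = 10.5106 · 1770962 / 344569
  = 54.02
Adjust for 65% response: 54.02 / 0.65 = 83.11.
Round up → n = 84 per group.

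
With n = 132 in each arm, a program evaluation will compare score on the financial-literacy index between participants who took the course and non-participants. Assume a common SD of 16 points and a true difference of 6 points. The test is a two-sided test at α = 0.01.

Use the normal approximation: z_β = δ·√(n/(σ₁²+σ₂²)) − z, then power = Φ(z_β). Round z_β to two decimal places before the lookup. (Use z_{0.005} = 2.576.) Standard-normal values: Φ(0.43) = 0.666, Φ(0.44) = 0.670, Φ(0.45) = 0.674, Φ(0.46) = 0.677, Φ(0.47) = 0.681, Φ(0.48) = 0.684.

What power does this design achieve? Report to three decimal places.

z_β = δ·√(n/(σ₁²+σ₂²)) − z_{α/2}
    = 6 · √(132/512) − 2.576
    = 6 · 0.50775 − 2.576
    = 3.0465 − 2.576 = 0.4705 → 0.47
Power = Φ(0.47) = 0.681.

Power ≈ 0.681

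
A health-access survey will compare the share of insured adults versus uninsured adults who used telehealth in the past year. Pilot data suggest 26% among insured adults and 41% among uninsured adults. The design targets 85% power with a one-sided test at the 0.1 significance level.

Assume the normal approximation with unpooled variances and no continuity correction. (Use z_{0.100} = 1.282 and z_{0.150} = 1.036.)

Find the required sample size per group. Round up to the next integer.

n = (z_α + z_β)² · [p₁(1−p₁) + p₂(1−p₂)] / (p₁ − p₂)²
  = (1.282 + 1.036)² · (0.26·0.74 + 0.41·0.59) / (-0.15)²
  = (2.318)² · (0.1924 + 0.2419) / 0.0225
  = 5.3731 · 0.4343 / 0.0225
  = 103.71
Round up → n = 104 per group.

n = 104 per group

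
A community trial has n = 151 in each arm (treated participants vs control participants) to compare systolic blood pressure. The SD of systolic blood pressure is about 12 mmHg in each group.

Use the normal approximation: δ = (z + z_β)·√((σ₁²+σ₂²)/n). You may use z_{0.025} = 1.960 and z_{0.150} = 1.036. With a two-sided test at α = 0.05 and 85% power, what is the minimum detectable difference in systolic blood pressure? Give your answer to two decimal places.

δ = (z_{α/2} + z_β) · √((σ₁²+σ₂²)/n)
  = (1.960 + 1.036) · √(288/151)
  = 2.996 · √1.9073
  = 2.996 · 1.3810
  = 4.1376

Minimum detectable difference ≈ 4.14 mmHg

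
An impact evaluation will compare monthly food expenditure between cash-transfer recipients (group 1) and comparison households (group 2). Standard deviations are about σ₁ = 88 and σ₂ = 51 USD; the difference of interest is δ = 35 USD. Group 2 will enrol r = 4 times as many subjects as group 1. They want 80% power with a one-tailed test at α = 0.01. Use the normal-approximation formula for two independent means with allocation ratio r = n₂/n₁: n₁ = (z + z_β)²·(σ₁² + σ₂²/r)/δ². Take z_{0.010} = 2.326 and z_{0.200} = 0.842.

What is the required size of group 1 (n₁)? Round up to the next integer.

n₁ = 69

n₁ = (z_α + z_β)² · (σ₁² + σ₂²/r) / δ²
   = (2.326 + 0.842)² · (88² + 51²/4) / 35²
   = 10.0362 · (7744 + 650.25) / 1225
   = 10.0362 · 8394.2 / 1225
   = 68.77
Round up → n₁ = 69; n₂ = r·n₁ = 4 × 69 = 276.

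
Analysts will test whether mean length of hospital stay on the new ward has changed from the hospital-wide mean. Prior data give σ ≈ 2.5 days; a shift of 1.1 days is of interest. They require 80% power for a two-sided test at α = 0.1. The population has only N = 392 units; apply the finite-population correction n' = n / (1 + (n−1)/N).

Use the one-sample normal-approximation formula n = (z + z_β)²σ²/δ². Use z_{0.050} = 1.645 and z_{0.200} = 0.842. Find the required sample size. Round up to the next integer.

n = (z_{α/2} + z_β)² · σ² / δ²
  = (1.645 + 0.842)² · 2.5² / 1.1²
  = 6.1852 · 6.25 / 1.21
  = 31.95
Finite-population correction (N = 392): 31.95 / (1 + (31.95 − 1)/392) = 29.61.
Round up → n = 30.

n = 30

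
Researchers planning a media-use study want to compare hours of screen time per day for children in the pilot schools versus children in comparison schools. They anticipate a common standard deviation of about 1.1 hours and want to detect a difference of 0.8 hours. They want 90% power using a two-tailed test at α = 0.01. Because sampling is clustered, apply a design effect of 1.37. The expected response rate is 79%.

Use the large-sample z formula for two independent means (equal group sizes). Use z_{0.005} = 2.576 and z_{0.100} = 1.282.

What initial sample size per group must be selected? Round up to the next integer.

n = (z_{α/2} + z_β)² · (σ₁² + σ₂²) / δ²
  = (2.576 + 1.282)² · (2·1.1² = 2.42) / 0.8²
  = 14.8842 · 2.42 / 0.64
  = 56.28
Design effect: 1.37 × 56.28 = 77.10.
Adjust for 79% response: 77.10 / 0.79 = 97.60.
Round up → n = 98 per group.

n = 98 per group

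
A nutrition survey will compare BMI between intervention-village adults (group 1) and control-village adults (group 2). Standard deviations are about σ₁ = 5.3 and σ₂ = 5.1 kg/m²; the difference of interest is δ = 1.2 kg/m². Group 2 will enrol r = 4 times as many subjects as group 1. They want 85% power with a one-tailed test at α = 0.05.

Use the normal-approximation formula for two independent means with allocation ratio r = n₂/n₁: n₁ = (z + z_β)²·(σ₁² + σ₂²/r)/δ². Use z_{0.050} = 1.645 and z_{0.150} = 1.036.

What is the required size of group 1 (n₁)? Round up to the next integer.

n₁ = 173

n₁ = (z_α + z_β)² · (σ₁² + σ₂²/r) / δ²
   = (1.645 + 1.036)² · (5.3² + 5.1²/4) / 1.2²
   = 7.1878 · (28.09 + 6.5025) / 1.44
   = 7.1878 · 34.5925 / 1.44
   = 172.67
Round up → n₁ = 173; n₂ = r·n₁ = 4 × 173 = 692.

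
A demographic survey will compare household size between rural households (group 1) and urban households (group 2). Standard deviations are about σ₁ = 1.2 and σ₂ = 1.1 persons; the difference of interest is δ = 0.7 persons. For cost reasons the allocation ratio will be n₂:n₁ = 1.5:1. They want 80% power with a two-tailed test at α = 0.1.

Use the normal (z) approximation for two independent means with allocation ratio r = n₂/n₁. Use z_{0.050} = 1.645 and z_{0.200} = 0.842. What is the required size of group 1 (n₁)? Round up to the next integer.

n₁ = 29

n₁ = (z_{α/2} + z_β)² · (σ₁² + σ₂²/r) / δ²
   = (1.645 + 0.842)² · (1.2² + 1.1²/1.5) / 0.7²
   = 6.1852 · (1.44 + 0.80667) / 0.49
   = 6.1852 · 2.2467 / 0.49
   = 28.36
Round up → n₁ = 29; n₂ = r·n₁ = 1.5 × 29 = 44.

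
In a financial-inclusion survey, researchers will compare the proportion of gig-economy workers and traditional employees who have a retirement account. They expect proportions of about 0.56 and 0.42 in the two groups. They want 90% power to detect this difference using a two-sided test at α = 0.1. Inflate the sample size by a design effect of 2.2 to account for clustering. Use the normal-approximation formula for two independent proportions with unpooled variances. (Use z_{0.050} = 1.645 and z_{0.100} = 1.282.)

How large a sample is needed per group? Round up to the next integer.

n = (z_{α/2} + z_β)² · [p₁(1−p₁) + p₂(1−p₂)] / (p₁ − p₂)²
  = (1.645 + 1.282)² · (0.56·0.44 + 0.42·0.58) / (0.14)²
  = (2.927)² · (0.2464 + 0.2436) / 0.0196
  = 8.5673 · 0.4900 / 0.0196
  = 214.18
Design effect: 2.2 × 214.18 = 471.20.
Round up → n = 472 per group.

n = 472 per group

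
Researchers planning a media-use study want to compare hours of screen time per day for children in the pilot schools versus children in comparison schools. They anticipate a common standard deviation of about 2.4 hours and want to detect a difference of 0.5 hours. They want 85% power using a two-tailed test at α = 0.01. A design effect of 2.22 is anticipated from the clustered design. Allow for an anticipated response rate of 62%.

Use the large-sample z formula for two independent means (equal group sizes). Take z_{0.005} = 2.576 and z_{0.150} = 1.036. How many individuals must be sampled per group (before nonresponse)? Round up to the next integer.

n = (z_{α/2} + z_β)² · (σ₁² + σ₂²) / δ²
  = (2.576 + 1.036)² · (2·2.4² = 11.52) / 0.5²
  = 13.0465 · 11.52 / 0.25
  = 601.18
Design effect: 2.22 × 601.18 = 1334.63.
Adjust for 62% response: 1334.63 / 0.62 = 2152.63.
Round up → n = 2153 per group.

n = 2153 per group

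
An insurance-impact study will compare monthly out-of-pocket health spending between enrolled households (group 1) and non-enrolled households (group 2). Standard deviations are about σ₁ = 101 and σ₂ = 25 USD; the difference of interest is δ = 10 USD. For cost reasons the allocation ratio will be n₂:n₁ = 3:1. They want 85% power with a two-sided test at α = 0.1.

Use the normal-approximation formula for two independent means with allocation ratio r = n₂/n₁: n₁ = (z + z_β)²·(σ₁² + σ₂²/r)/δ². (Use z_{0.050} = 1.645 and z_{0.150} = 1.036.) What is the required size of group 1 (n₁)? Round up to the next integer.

n₁ = 749

n₁ = (z_{α/2} + z_β)² · (σ₁² + σ₂²/r) / δ²
   = (1.645 + 1.036)² · (101² + 25²/3) / 10²
   = 7.1878 · (10201 + 208.3333) / 100
   = 7.1878 · 10409.3 / 100
   = 748.20
Round up → n₁ = 749; n₂ = r·n₁ = 3 × 749 = 2247.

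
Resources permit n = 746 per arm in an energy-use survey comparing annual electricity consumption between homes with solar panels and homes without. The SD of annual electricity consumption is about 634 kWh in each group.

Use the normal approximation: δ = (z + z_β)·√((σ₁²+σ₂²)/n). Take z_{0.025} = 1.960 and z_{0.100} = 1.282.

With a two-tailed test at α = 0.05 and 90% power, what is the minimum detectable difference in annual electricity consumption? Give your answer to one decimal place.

δ = (z_{α/2} + z_β) · √((σ₁²+σ₂²)/n)
  = (1.960 + 1.282) · √(803912/746)
  = 3.242 · √1077.6
  = 3.242 · 32.8273
  = 106.4260

Minimum detectable difference ≈ 106.4 kWh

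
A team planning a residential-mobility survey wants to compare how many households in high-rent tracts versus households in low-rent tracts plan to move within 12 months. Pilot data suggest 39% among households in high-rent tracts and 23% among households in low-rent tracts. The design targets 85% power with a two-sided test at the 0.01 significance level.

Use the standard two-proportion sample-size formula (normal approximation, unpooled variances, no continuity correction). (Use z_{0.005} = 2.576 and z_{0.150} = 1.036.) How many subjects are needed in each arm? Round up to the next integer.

n = 212 per group

n = (z_{α/2} + z_β)² · [p₁(1−p₁) + p₂(1−p₂)] / (p₁ − p₂)²
  = (2.576 + 1.036)² · (0.39·0.61 + 0.23·0.77) / (0.16)²
  = (3.612)² · (0.2379 + 0.1771) / 0.0256
  = 13.0465 · 0.4150 / 0.0256
  = 211.50
Round up → n = 212 per group.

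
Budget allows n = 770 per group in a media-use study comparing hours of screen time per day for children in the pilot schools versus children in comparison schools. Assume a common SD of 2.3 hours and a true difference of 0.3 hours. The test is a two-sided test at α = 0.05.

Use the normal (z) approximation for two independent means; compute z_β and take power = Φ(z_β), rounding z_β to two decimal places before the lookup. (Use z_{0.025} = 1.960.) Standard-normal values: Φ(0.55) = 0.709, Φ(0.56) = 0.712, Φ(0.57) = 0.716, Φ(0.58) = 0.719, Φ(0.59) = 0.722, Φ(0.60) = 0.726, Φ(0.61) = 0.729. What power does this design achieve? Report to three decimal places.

Power ≈ 0.726

z_β = δ·√(n/(σ₁²+σ₂²)) − z_{α/2}
    = 0.3 · √(770/10.58) − 1.960
    = 0.3 · 8.53105 − 1.960
    = 2.5593 − 1.960 = 0.5993 → 0.60
Power = Φ(0.60) = 0.726.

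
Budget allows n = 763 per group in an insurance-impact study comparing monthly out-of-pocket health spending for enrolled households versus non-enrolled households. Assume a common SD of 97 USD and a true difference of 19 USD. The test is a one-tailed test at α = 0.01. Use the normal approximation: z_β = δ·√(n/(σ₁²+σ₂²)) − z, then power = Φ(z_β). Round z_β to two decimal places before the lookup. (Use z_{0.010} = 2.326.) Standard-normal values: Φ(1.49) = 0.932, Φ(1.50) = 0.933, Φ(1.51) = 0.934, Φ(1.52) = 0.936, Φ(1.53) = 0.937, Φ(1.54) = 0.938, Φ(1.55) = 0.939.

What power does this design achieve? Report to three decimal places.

Power ≈ 0.933

z_β = δ·√(n/(σ₁²+σ₂²)) − z_α
    = 19 · √(763/18818) − 2.326
    = 19 · 0.20136 − 2.326
    = 3.8259 − 2.326 = 1.4999 → 1.50
Power = Φ(1.50) = 0.933.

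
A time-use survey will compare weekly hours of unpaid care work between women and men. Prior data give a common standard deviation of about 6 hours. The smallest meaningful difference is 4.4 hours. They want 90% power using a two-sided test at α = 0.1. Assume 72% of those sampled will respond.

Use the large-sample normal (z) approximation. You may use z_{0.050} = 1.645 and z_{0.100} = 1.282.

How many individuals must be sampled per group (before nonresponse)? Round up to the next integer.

n = (z_{α/2} + z_β)² · (σ₁² + σ₂²) / δ²
  = (1.645 + 1.282)² · (2·6² = 72) / 4.4²
  = 8.5673 · 72 / 19.36
  = 31.86
Adjust for 72% response: 31.86 / 0.72 = 44.25.
Round up → n = 45 per group.

n = 45 per group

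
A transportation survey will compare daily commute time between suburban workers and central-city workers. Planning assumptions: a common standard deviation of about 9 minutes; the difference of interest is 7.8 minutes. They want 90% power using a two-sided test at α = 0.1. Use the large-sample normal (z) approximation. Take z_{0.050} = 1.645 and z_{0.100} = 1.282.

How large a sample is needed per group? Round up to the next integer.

n = (z_{α/2} + z_β)² · (σ₁² + σ₂²) / δ²
  = (1.645 + 1.282)² · (2·9² = 162) / 7.8²
  = 8.5673 · 162 / 60.84
  = 22.81
Round up → n = 23 per group.

n = 23 per group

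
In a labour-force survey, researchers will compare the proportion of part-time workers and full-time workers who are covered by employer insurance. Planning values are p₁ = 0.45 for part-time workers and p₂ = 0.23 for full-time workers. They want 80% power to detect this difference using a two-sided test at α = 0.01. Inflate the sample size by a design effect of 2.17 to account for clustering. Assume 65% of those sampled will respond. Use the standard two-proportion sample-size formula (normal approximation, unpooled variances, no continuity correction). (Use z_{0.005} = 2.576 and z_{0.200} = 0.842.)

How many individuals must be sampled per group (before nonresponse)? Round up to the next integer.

n = 343 per group

n = (z_{α/2} + z_β)² · [p₁(1−p₁) + p₂(1−p₂)] / (p₁ − p₂)²
  = (2.576 + 0.842)² · (0.45·0.55 + 0.23·0.77) / (0.22)²
  = (3.418)² · (0.2475 + 0.1771) / 0.0484
  = 11.6827 · 0.4246 / 0.0484
  = 102.49
Design effect: 2.17 × 102.49 = 222.40.
Adjust for 65% response: 222.40 / 0.65 = 342.16.
Round up → n = 343 per group.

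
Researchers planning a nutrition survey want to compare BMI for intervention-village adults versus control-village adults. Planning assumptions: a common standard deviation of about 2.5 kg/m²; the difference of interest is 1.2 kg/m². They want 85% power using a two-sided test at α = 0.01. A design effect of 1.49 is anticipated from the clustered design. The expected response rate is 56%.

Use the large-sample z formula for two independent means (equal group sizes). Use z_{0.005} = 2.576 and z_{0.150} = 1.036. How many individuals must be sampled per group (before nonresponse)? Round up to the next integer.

n = 302 per group

n = (z_{α/2} + z_β)² · (σ₁² + σ₂²) / δ²
  = (2.576 + 1.036)² · (2·2.5² = 12.5) / 1.2²
  = 13.0465 · 12.5 / 1.44
  = 113.25
Design effect: 1.49 × 113.25 = 168.74.
Adjust for 56% response: 168.74 / 0.56 = 301.33.
Round up → n = 302 per group.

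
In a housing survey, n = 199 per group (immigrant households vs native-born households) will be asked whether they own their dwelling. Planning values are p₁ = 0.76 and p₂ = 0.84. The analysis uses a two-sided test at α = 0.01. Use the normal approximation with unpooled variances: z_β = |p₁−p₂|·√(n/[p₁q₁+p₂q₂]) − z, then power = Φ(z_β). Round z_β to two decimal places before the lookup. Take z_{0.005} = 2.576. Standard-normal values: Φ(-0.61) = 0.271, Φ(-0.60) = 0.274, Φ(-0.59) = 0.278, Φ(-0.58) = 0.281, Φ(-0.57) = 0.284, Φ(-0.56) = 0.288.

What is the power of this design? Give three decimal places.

z_β = |p₁−p₂|·√(n/[p₁q₁+p₂q₂]) − z_{α/2}
    = 0.08 · √(199/0.3168) − 2.576
    = 0.08 · 25.0631 − 2.576
    = 2.0050 − 2.576 = -0.5710 → -0.57
Power = Φ(-0.57) = 0.284.

Power ≈ 0.284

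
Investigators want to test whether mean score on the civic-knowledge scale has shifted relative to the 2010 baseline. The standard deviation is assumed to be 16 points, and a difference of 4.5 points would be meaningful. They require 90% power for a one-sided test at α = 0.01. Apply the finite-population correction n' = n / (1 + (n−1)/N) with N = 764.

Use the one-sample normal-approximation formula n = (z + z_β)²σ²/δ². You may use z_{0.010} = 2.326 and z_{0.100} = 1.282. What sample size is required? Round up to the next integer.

n = (z_α + z_β)² · σ² / δ²
  = (2.326 + 1.282)² · 16² / 4.5²
  = 13.0177 · 256 / 20.25
  = 164.57
Finite-population correction (N = 764): 164.57 / (1 + (164.57 − 1)/764) = 135.55.
Round up → n = 136.

n = 136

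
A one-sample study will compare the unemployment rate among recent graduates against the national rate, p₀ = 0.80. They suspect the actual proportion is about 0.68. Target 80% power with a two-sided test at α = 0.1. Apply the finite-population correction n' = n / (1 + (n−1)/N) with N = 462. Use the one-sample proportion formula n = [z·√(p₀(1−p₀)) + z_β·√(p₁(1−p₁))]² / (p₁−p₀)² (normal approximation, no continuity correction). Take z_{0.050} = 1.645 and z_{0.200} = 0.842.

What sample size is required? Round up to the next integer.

n = 66

n = [z_{α/2}·√(p₀q₀) + z_β·√(p₁q₁)]² / (p₁ − p₀)²
  = [1.645·√(0.80·0.20) + 0.842·√(0.68·0.32)]² / (-0.12)²
  = [1.645·0.4000 + 0.842·0.4665]² / 0.0144
  = [1.0508]² / 0.0144
  = 76.68
Finite-population correction (N = 462): 76.68 / (1 + (76.68 − 1)/462) = 65.88.
Round up → n = 66.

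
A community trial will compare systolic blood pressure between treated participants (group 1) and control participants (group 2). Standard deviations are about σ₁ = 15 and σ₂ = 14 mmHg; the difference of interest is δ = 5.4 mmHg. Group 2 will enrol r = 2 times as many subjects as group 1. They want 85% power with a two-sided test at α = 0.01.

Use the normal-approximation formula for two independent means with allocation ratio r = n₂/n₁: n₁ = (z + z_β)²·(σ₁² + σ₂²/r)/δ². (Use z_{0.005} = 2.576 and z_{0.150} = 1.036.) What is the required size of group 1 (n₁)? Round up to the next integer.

n₁ = (z_{α/2} + z_β)² · (σ₁² + σ₂²/r) / δ²
   = (2.576 + 1.036)² · (15² + 14²/2) / 5.4²
   = 13.0465 · (225 + 98) / 29.16
   = 13.0465 · 323 / 29.16
   = 144.51
Round up → n₁ = 145; n₂ = r·n₁ = 2 × 145 = 290.

n₁ = 145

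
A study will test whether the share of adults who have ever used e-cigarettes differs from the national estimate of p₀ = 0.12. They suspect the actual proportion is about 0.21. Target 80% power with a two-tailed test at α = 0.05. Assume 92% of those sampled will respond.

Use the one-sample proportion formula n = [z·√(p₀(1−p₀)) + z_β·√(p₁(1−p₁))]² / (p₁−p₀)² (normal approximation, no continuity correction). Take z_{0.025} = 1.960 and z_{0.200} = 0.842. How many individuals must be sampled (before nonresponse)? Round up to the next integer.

n = 129

n = [z_{α/2}·√(p₀q₀) + z_β·√(p₁q₁)]² / (p₁ − p₀)²
  = [1.960·√(0.12·0.88) + 0.842·√(0.21·0.79)]² / (0.09)²
  = [1.960·0.3250 + 0.842·0.4073]² / 0.0081
  = [0.9799]² / 0.0081
  = 118.54
Adjust for 92% response: 118.54 / 0.92 = 128.85.
Round up → n = 129.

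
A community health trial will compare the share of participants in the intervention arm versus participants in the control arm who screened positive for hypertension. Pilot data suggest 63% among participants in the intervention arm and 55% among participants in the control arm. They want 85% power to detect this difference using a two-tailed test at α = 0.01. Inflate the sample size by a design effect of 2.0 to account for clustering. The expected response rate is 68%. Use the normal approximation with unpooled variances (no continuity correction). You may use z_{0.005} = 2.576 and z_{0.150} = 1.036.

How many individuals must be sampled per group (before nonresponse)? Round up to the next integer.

n = 2882 per group

n = (z_{α/2} + z_β)² · [p₁(1−p₁) + p₂(1−p₂)] / (p₁ − p₂)²
  = (2.576 + 1.036)² · (0.63·0.37 + 0.55·0.45) / (0.08)²
  = (3.612)² · (0.2331 + 0.2475) / 0.0064
  = 13.0465 · 0.4806 / 0.0064
  = 979.71
Design effect: 2.0 × 979.71 = 1959.43.
Adjust for 68% response: 1959.43 / 0.68 = 2881.51.
Round up → n = 2882 per group.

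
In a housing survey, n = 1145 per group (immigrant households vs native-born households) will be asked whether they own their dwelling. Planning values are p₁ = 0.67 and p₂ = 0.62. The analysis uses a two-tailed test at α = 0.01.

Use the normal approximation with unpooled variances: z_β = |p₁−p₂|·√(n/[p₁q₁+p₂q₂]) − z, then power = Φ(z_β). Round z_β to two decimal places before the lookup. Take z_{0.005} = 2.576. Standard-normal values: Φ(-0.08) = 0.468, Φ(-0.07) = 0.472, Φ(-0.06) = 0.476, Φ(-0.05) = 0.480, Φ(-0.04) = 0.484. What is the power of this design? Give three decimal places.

Power ≈ 0.472

z_β = |p₁−p₂|·√(n/[p₁q₁+p₂q₂]) − z_{α/2}
    = 0.05 · √(1145/0.4567) − 2.576
    = 0.05 · 50.0711 − 2.576
    = 2.5036 − 2.576 = -0.0724 → -0.07
Power = Φ(-0.07) = 0.472.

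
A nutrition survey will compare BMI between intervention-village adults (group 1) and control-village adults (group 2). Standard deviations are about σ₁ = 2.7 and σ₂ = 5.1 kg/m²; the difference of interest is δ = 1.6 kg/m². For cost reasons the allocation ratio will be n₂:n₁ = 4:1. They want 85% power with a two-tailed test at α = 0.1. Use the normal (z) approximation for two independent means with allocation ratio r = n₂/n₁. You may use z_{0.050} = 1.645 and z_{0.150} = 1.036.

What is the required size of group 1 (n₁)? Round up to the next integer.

n₁ = 39

n₁ = (z_{α/2} + z_β)² · (σ₁² + σ₂²/r) / δ²
   = (1.645 + 1.036)² · (2.7² + 5.1²/4) / 1.6²
   = 7.1878 · (7.29 + 6.5025) / 2.56
   = 7.1878 · 13.7925 / 2.56
   = 38.73
Round up → n₁ = 39; n₂ = r·n₁ = 4 × 39 = 156.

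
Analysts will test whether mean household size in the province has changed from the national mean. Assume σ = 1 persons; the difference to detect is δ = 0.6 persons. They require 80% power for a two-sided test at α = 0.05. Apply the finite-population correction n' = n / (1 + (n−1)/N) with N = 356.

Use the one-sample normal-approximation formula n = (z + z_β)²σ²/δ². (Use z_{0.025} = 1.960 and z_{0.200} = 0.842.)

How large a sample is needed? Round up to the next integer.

n = (z_{α/2} + z_β)² · σ² / δ²
  = (1.960 + 0.842)² · 1² / 0.6²
  = 7.8512 · 1 / 0.36
  = 21.81
Finite-population correction (N = 356): 21.81 / (1 + (21.81 − 1)/356) = 20.60.
Round up → n = 21.

n = 21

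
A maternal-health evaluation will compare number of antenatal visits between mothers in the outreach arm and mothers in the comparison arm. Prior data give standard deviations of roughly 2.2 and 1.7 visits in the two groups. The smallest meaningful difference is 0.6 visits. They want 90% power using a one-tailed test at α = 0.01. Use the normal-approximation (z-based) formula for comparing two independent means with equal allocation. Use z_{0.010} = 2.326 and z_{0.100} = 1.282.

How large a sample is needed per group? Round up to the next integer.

n = (z_α + z_β)² · (σ₁² + σ₂²) / δ²
  = (2.326 + 1.282)² · (2.2² + 1.7² = 7.73) / 0.6²
  = 13.0177 · 7.73 / 0.36
  = 279.52
Round up → n = 280 per group.

n = 280 per group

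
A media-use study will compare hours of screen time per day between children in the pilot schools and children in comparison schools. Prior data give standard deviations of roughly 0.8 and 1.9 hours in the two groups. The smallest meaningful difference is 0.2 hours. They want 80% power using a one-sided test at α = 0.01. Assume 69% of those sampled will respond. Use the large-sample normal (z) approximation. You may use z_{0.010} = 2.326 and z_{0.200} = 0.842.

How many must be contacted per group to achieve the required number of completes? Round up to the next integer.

n = (z_α + z_β)² · (σ₁² + σ₂²) / δ²
  = (2.326 + 0.842)² · (0.8² + 1.9² = 4.25) / 0.2²
  = 10.0362 · 4.25 / 0.04
  = 1066.35
Adjust for 69% response: 1066.35 / 0.69 = 1545.43.
Round up → n = 1546 per group.

n = 1546 per group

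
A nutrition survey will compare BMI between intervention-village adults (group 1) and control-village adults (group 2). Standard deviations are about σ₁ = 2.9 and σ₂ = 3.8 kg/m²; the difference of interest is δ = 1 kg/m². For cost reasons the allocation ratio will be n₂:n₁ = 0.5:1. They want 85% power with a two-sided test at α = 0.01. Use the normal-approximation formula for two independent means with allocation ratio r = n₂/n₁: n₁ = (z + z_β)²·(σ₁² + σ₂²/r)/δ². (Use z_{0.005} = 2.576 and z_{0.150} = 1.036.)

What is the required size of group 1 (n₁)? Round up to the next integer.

n₁ = (z_{α/2} + z_β)² · (σ₁² + σ₂²/r) / δ²
   = (2.576 + 1.036)² · (2.9² + 3.8²/0.5) / 1²
   = 13.0465 · (8.41 + 28.88) / 1
   = 13.0465 · 37.29 / 1
   = 486.51
Round up → n₁ = 487; n₂ = r·n₁ = 0.5 × 487 = 244.

n₁ = 487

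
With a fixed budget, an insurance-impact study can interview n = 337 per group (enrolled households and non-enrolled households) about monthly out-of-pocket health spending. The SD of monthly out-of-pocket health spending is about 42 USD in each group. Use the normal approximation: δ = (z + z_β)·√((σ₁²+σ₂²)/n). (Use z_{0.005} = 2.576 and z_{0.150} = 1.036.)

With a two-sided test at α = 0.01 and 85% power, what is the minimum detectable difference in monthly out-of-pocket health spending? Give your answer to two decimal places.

Minimum detectable difference ≈ 11.69 USD

δ = (z_{α/2} + z_β) · √((σ₁²+σ₂²)/n)
  = (2.576 + 1.036) · √(3528/337)
  = 3.612 · √10.4688
  = 3.612 · 3.2356
  = 11.6868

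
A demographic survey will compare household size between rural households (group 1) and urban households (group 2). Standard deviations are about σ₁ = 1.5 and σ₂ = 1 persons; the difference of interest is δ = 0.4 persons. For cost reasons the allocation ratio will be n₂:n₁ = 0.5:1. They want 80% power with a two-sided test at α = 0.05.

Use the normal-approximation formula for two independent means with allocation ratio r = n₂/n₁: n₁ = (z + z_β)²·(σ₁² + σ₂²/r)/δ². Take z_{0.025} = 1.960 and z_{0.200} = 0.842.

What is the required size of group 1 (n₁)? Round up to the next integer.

n₁ = 209

n₁ = (z_{α/2} + z_β)² · (σ₁² + σ₂²/r) / δ²
   = (1.960 + 0.842)² · (1.5² + 1²/0.5) / 0.4²
   = 7.8512 · (2.25 + 2) / 0.16
   = 7.8512 · 4.25 / 0.16
   = 208.55
Round up → n₁ = 209; n₂ = r·n₁ = 0.5 × 209 = 105.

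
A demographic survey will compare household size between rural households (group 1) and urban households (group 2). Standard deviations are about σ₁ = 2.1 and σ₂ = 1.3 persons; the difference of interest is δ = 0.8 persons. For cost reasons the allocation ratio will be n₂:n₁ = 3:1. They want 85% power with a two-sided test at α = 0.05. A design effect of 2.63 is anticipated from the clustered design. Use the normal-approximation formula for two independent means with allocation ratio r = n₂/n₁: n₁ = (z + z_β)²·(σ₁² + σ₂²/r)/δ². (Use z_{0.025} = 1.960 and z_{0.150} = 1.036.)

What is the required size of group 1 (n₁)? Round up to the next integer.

n₁ = (z_{α/2} + z_β)² · (σ₁² + σ₂²/r) / δ²
   = (1.960 + 1.036)² · (2.1² + 1.3²/3) / 0.8²
   = 8.9760 · (4.41 + 0.56333) / 0.64
   = 8.9760 · 4.9733 / 0.64
   = 69.75
Design effect: 2.63 × 69.75 = 183.45.
Round up → n₁ = 184; n₂ = r·n₁ = 3 × 184 = 552.

n₁ = 184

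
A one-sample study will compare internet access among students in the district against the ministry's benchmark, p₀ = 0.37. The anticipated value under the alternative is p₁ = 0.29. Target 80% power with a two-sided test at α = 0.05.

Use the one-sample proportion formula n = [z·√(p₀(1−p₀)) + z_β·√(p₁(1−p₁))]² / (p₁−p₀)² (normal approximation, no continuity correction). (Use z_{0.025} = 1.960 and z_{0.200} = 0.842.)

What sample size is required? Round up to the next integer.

n = [z_{α/2}·√(p₀q₀) + z_β·√(p₁q₁)]² / (p₁ − p₀)²
  = [1.960·√(0.37·0.63) + 0.842·√(0.29·0.71)]² / (-0.08)²
  = [1.960·0.4828 + 0.842·0.4538]² / 0.0064
  = [1.3284]² / 0.0064
  = 275.71
Round up → n = 276.

n = 276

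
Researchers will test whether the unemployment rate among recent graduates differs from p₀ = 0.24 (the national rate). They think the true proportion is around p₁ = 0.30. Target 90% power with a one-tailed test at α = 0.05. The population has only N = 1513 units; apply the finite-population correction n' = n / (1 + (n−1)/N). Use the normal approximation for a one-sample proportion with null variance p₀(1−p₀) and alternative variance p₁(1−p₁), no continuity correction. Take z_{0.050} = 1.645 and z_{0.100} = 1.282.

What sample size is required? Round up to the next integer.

n = 355

n = [z_α·√(p₀q₀) + z_β·√(p₁q₁)]² / (p₁ − p₀)²
  = [1.645·√(0.24·0.76) + 1.282·√(0.30·0.70)]² / (0.06)²
  = [1.645·0.4271 + 1.282·0.4583]² / 0.0036
  = [1.2900]² / 0.0036
  = 462.28
Finite-population correction (N = 1513): 462.28 / (1 + (462.28 − 1)/1513) = 354.27.
Round up → n = 355.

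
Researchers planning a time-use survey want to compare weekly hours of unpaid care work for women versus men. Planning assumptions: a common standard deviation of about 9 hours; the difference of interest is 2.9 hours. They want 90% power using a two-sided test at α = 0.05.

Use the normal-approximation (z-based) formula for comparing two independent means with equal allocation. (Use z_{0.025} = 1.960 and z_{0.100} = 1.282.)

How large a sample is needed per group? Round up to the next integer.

n = (z_{α/2} + z_β)² · (σ₁² + σ₂²) / δ²
  = (1.960 + 1.282)² · (2·9² = 162) / 2.9²
  = 10.5106 · 162 / 8.41
  = 202.46
Round up → n = 203 per group.

n = 203 per group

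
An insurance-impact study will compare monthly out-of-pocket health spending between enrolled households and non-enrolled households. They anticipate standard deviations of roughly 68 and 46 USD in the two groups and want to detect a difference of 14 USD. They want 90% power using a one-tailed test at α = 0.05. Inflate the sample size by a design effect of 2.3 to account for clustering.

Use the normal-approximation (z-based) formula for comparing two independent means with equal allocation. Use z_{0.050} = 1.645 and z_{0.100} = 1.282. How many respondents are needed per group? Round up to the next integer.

n = 678 per group

n = (z_α + z_β)² · (σ₁² + σ₂²) / δ²
  = (1.645 + 1.282)² · (68² + 46² = 6740) / 14²
  = 8.5673 · 6740 / 196
  = 294.61
Design effect: 2.3 × 294.61 = 677.61.
Round up → n = 678 per group.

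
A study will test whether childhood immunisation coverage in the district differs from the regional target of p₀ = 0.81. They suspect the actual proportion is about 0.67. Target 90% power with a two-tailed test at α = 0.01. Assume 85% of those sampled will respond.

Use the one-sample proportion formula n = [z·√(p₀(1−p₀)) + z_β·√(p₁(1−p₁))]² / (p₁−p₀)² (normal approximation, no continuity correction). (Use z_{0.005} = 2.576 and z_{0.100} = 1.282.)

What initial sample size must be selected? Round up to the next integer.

n = [z_{α/2}·√(p₀q₀) + z_β·√(p₁q₁)]² / (p₁ − p₀)²
  = [2.576·√(0.81·0.19) + 1.282·√(0.67·0.33)]² / (-0.14)²
  = [2.576·0.3923 + 1.282·0.4702]² / 0.0196
  = [1.6134]² / 0.0196
  = 132.81
Adjust for 85% response: 132.81 / 0.85 = 156.24.
Round up → n = 157.

n = 157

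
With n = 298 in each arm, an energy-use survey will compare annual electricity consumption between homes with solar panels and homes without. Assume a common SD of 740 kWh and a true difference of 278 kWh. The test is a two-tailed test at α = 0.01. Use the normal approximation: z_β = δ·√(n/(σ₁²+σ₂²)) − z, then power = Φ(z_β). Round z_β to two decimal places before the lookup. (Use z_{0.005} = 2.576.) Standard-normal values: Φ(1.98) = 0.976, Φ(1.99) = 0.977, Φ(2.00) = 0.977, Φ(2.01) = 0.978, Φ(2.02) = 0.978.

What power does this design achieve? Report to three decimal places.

Power ≈ 0.978

z_β = δ·√(n/(σ₁²+σ₂²)) − z_{α/2}
    = 278 · √(298/1095200) − 2.576
    = 278 · 0.01650 − 2.576
    = 4.5857 − 2.576 = 2.0097 → 2.01
Power = Φ(2.01) = 0.978.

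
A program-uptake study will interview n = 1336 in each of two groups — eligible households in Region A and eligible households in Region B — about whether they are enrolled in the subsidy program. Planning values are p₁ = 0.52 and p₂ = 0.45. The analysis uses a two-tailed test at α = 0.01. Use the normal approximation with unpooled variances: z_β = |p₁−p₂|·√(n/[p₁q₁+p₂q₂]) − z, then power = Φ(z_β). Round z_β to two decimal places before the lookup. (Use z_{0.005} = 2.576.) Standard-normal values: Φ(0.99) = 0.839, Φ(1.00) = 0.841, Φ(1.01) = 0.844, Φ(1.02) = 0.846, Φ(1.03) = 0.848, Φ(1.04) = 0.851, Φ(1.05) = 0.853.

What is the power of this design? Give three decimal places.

Power ≈ 0.853

z_β = |p₁−p₂|·√(n/[p₁q₁+p₂q₂]) − z_{α/2}
    = 0.07 · √(1336/0.4971) − 2.576
    = 0.07 · 51.8420 − 2.576
    = 3.6289 − 2.576 = 1.0529 → 1.05
Power = Φ(1.05) = 0.853.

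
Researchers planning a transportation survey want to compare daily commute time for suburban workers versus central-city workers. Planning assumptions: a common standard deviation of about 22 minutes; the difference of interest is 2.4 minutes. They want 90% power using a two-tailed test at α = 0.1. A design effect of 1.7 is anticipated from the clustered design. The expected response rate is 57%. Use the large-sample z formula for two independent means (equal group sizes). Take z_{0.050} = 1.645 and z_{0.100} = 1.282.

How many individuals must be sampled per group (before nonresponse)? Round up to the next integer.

n = 4295 per group

n = (z_{α/2} + z_β)² · (σ₁² + σ₂²) / δ²
  = (1.645 + 1.282)² · (2·22² = 968) / 2.4²
  = 8.5673 · 968 / 5.76
  = 1439.79
Design effect: 1.7 × 1439.79 = 2447.64.
Adjust for 57% response: 2447.64 / 0.57 = 4294.10.
Round up → n = 4295 per group.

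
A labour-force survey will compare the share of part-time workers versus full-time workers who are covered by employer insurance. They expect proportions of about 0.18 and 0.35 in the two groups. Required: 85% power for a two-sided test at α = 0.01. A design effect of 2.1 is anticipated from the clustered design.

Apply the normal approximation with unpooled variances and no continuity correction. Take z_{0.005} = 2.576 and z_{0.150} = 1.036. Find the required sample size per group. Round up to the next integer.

n = 356 per group

n = (z_{α/2} + z_β)² · [p₁(1−p₁) + p₂(1−p₂)] / (p₁ − p₂)²
  = (2.576 + 1.036)² · (0.18·0.82 + 0.35·0.65) / (-0.17)²
  = (3.612)² · (0.1476 + 0.2275) / 0.0289
  = 13.0465 · 0.3751 / 0.0289
  = 169.33
Design effect: 2.1 × 169.33 = 355.60.
Round up → n = 356 per group.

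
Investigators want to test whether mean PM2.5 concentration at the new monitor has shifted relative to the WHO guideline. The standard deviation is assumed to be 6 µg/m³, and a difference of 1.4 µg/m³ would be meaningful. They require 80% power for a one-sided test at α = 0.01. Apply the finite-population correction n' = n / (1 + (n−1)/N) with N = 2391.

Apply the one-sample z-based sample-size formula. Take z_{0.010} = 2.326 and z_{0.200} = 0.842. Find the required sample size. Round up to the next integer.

n = (z_α + z_β)² · σ² / δ²
  = (2.326 + 0.842)² · 6² / 1.4²
  = 10.0362 · 36 / 1.96
  = 184.34
Finite-population correction (N = 2391): 184.34 / (1 + (184.34 − 1)/2391) = 171.21.
Round up → n = 172.

n = 172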